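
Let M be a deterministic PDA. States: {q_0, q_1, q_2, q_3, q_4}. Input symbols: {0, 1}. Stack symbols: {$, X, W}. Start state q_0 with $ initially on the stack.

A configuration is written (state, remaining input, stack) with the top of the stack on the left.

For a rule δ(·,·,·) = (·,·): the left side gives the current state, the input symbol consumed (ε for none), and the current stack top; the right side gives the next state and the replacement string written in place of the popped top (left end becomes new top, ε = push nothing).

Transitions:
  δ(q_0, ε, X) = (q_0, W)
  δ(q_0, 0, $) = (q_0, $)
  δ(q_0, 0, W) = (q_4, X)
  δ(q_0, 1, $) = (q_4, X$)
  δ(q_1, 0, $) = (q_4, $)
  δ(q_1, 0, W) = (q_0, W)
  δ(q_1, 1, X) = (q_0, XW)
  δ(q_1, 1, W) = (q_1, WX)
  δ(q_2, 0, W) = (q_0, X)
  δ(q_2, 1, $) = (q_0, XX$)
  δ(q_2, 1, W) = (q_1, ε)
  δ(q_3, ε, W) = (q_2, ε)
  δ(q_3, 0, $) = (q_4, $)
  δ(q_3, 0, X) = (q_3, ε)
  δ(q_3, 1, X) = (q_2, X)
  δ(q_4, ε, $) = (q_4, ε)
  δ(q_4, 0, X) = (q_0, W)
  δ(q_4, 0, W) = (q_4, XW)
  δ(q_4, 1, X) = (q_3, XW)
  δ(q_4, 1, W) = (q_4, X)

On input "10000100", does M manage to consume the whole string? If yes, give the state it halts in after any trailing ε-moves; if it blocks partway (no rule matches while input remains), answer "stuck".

stuck

(q_0, 10000100, $) ⊢ (q_4, 0000100, X$) ⊢ (q_0, 000100, W$) ⊢ (q_4, 00100, X$) ⊢ (q_0, 0100, W$) ⊢ (q_4, 100, X$) ⊢ (q_3, 00, XW$) ⊢ (q_3, 0, W$) ⊢ (q_2, 0, $)
No transition for (q_2, 0, top $); M blocks with input 0 remaining.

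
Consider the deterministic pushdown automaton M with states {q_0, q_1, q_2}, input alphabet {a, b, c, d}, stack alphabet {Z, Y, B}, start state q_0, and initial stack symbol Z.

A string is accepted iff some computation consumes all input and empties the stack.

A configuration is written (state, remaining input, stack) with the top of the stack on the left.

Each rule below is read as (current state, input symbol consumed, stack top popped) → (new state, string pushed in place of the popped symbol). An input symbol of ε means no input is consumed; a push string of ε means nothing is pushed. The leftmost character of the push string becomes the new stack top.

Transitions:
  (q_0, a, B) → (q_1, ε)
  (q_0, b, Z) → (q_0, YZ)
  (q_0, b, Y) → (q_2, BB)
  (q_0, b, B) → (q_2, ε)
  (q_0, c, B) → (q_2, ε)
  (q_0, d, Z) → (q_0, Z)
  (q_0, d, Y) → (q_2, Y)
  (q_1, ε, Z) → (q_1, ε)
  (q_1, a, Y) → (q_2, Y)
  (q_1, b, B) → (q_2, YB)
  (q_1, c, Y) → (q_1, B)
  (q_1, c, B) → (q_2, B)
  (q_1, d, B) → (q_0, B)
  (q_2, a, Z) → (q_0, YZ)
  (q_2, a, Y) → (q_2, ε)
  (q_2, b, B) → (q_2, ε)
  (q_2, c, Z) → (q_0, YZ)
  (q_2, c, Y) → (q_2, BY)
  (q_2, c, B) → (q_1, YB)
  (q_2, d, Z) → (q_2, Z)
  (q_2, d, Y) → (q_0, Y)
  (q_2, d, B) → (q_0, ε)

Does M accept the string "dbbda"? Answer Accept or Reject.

(q_0, dbbda, Z)
  read d, top Z: go to q_0, push Z → (q_0, bbda, Z)
  read b, top Z: go to q_0, push YZ → (q_0, bda, YZ)
  read b, top Y: go to q_2, push BB → (q_2, da, BBZ)
  read d, top B: go to q_0, push ε → (q_0, a, BZ)
  read a, top B: go to q_1, push ε → (q_1, ε, Z)
  ε-move, top Z: go to q_1, push ε → (q_1, ε, ε)
All input consumed and the stack is empty.

Accept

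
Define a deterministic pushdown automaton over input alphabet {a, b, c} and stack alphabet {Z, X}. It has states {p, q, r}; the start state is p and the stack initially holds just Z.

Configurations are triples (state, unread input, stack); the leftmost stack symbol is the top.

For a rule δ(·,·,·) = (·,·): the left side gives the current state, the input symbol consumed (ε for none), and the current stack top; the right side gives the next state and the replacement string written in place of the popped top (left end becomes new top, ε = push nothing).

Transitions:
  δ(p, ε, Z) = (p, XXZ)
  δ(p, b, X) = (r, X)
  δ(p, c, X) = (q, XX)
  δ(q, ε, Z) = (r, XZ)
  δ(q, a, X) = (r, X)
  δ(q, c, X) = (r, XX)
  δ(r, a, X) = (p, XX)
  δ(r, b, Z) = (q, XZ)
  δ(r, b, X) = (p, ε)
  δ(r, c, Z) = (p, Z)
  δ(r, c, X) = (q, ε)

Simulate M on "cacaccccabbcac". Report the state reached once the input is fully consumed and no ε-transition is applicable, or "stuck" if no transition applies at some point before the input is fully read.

(p, cacaccccabbcac, Z)
  ε-move, top Z: go to p, push XXZ → (p, cacaccccabbcac, XXZ)
  read c, top X: go to q, push XX → (q, acaccccabbcac, XXXZ)
  read a, top X: go to r, push X → (r, caccccabbcac, XXXZ)
  read c, top X: go to q, push ε → (q, accccabbcac, XXZ)
  read a, top X: go to r, push X → (r, ccccabbcac, XXZ)
  read c, top X: go to q, push ε → (q, cccabbcac, XZ)
  read c, top X: go to r, push XX → (r, ccabbcac, XXZ)
  read c, top X: go to q, push ε → (q, cabbcac, XZ)
  read c, top X: go to r, push XX → (r, abbcac, XXZ)
  read a, top X: go to p, push XX → (p, bbcac, XXXZ)
  read b, top X: go to r, push X → (r, bcac, XXXZ)
  read b, top X: go to p, push ε → (p, cac, XXZ)
  read c, top X: go to q, push XX → (q, ac, XXXZ)
  read a, top X: go to r, push X → (r, c, XXXZ)
  read c, top X: go to q, push ε → (q, ε, XXZ)
All input consumed; M is in state q.

q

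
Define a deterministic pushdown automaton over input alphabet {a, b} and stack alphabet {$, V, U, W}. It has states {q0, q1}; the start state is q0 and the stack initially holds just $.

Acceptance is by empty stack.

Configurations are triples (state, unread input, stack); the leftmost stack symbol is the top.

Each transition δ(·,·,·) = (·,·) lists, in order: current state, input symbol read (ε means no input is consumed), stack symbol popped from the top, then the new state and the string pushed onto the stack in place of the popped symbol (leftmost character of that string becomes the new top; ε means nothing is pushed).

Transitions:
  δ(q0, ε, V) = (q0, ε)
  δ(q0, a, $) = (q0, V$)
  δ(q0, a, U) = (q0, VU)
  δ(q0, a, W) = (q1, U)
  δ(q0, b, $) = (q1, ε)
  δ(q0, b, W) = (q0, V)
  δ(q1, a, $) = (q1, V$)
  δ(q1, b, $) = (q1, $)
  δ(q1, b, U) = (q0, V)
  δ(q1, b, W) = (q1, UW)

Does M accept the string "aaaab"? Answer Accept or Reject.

Accept

(q0, aaaab, $)
  read a, top $: go to q0, push V$ → (q0, aaab, V$)
  ε-move, top V: go to q0, push ε → (q0, aaab, $)
  read a, top $: go to q0, push V$ → (q0, aab, V$)
  ε-move, top V: go to q0, push ε → (q0, aab, $)
  read a, top $: go to q0, push V$ → (q0, ab, V$)
  ε-move, top V: go to q0, push ε → (q0, ab, $)
  read a, top $: go to q0, push V$ → (q0, b, V$)
  ε-move, top V: go to q0, push ε → (q0, b, $)
  read b, top $: go to q1, push ε → (q1, ε, ε)
All input consumed and the stack is empty.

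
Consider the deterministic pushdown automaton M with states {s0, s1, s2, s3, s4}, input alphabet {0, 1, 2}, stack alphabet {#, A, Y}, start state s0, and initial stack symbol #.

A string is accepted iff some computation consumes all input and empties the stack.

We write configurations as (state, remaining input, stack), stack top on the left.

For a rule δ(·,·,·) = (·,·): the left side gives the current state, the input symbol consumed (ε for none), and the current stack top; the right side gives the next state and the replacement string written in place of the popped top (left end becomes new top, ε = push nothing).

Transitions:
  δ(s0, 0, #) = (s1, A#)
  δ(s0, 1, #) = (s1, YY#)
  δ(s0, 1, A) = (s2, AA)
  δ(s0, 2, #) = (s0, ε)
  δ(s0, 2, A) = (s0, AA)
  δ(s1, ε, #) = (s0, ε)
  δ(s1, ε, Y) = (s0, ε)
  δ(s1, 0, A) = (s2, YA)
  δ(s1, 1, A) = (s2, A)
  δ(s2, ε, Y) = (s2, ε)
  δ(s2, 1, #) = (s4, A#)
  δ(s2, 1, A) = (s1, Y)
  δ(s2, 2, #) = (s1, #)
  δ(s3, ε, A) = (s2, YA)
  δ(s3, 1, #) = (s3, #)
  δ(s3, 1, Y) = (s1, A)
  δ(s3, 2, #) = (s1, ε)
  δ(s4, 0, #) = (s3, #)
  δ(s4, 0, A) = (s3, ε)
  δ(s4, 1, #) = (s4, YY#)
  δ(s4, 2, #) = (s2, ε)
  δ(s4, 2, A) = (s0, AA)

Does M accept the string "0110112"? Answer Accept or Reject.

(s0, 0110112, #)
  read 0, top #: go to s1, push A# → (s1, 110112, A#)
  read 1, top A: go to s2, push A → (s2, 10112, A#)
  read 1, top A: go to s1, push Y → (s1, 0112, Y#)
  ε-move, top Y: go to s0, push ε → (s0, 0112, #)
  read 0, top #: go to s1, push A# → (s1, 112, A#)
  read 1, top A: go to s2, push A → (s2, 12, A#)
  read 1, top A: go to s1, push Y → (s1, 2, Y#)
  ε-move, top Y: go to s0, push ε → (s0, 2, #)
  read 2, top #: go to s0, push ε → (s0, ε, ε)
All input consumed and the stack is empty.

Accept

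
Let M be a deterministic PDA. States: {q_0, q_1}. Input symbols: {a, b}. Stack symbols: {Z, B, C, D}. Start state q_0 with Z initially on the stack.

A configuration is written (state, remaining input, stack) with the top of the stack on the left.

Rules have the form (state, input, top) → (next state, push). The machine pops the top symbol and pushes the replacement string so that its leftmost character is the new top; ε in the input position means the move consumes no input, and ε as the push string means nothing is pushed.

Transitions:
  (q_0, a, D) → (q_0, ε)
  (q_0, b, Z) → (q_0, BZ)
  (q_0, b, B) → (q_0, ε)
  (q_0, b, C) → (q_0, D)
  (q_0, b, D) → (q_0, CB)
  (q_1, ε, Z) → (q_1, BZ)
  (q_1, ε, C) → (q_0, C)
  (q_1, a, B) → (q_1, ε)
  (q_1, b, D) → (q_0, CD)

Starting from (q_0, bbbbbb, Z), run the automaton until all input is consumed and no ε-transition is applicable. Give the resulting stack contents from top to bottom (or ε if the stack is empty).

(q_0, bbbbbb, Z)
  read b, top Z: go to q_0, push BZ → (q_0, bbbbb, BZ)
  read b, top B: go to q_0, push ε → (q_0, bbbb, Z)
  read b, top Z: go to q_0, push BZ → (q_0, bbb, BZ)
  read b, top B: go to q_0, push ε → (q_0, bb, Z)
  read b, top Z: go to q_0, push BZ → (q_0, b, BZ)
  read b, top B: go to q_0, push ε → (q_0, ε, Z)
All input consumed in state q_0 with stack Z.

Z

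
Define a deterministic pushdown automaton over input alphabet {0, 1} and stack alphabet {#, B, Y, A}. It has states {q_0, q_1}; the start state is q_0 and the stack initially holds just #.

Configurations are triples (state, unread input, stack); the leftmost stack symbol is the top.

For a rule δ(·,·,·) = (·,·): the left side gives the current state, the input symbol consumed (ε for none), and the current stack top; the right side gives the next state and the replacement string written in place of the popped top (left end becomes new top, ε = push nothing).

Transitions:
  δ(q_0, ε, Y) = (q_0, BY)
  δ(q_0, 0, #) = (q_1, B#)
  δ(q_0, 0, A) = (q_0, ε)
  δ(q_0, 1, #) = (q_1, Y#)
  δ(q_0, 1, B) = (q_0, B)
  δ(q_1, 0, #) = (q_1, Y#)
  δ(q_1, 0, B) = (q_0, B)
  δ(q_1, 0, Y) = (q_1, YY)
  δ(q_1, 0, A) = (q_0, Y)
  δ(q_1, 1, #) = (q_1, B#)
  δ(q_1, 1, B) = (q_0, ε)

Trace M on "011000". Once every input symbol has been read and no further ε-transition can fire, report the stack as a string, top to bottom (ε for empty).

YYYY#

(q_0, 011000, #)
  read 0, top #: go to q_1, push B# → (q_1, 11000, B#)
  read 1, top B: go to q_0, push ε → (q_0, 1000, #)
  read 1, top #: go to q_1, push Y# → (q_1, 000, Y#)
  read 0, top Y: go to q_1, push YY → (q_1, 00, YY#)
  read 0, top Y: go to q_1, push YY → (q_1, 0, YYY#)
  read 0, top Y: go to q_1, push YY → (q_1, ε, YYYY#)
All input consumed in state q_1 with stack YYYY#.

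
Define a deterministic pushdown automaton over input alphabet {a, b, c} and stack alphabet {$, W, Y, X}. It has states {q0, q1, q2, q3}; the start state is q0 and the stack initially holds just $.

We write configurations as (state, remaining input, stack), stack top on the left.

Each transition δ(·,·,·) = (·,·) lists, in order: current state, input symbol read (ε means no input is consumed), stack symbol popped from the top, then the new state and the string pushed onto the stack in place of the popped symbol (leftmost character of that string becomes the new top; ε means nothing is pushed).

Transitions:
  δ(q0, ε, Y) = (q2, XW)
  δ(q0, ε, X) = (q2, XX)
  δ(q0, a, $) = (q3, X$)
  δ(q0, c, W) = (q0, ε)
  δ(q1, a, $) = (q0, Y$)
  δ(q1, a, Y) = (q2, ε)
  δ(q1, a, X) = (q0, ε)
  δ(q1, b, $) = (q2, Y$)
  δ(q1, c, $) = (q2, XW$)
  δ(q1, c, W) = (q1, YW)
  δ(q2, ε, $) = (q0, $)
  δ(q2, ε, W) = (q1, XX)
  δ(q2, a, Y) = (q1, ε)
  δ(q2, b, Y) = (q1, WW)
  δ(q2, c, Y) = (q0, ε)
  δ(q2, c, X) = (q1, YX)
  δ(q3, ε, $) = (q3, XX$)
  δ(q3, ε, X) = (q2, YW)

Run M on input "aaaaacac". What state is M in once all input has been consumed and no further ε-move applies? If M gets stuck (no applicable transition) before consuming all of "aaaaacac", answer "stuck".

(q0, aaaaacac, $)
  read a, top $: go to q3, push X$ → (q3, aaaacac, X$)
  ε-move, top X: go to q2, push YW → (q2, aaaacac, YW$)
  read a, top Y: go to q1, push ε → (q1, aaacac, W$)
No transition for (q1, a, top W); M blocks with input aaacac remaining.

stuck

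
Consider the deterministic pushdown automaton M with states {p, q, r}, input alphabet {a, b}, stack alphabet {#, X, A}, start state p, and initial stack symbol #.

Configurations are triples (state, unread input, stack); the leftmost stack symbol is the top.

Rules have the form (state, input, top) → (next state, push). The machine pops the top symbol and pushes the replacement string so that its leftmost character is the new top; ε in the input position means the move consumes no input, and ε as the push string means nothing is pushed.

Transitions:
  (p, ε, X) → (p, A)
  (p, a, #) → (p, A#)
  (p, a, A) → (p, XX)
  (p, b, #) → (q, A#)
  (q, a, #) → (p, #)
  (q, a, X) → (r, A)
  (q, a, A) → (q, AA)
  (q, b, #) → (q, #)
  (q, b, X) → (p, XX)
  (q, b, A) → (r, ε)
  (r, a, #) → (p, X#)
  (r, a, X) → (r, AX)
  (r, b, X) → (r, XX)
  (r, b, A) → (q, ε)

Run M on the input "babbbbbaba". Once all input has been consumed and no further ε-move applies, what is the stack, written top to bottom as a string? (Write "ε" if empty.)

(p, babbbbbaba, #)
  read b, top #: go to q, push A# → (q, abbbbbaba, A#)
  read a, top A: go to q, push AA → (q, bbbbbaba, AA#)
  read b, top A: go to r, push ε → (r, bbbbaba, A#)
  read b, top A: go to q, push ε → (q, bbbaba, #)
  read b, top #: go to q, push # → (q, bbaba, #)
  read b, top #: go to q, push # → (q, baba, #)
  read b, top #: go to q, push # → (q, aba, #)
  read a, top #: go to p, push # → (p, ba, #)
  read b, top #: go to q, push A# → (q, a, A#)
  read a, top A: go to q, push AA → (q, ε, AA#)
All input consumed in state q with stack AA#.

AA#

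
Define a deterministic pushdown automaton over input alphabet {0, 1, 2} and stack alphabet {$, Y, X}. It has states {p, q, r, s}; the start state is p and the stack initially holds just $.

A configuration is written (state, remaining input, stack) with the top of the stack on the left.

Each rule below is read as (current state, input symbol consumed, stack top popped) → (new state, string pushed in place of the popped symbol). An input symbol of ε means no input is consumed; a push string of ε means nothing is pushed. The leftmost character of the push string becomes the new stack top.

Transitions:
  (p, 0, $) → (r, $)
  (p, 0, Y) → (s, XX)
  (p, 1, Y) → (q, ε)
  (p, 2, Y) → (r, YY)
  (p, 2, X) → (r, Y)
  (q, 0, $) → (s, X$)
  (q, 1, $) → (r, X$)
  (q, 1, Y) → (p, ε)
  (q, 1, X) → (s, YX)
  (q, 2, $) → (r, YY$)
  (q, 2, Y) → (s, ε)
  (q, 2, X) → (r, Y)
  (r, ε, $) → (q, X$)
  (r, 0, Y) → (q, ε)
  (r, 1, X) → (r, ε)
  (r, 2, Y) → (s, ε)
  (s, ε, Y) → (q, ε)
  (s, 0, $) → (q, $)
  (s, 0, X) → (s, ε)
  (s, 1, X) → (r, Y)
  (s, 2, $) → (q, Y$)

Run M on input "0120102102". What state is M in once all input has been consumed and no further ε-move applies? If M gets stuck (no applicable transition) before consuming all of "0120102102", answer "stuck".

(p, 0120102102, $)
  read 0, top $: go to r, push $ → (r, 120102102, $)
  ε-move, top $: go to q, push X$ → (q, 120102102, X$)
  read 1, top X: go to s, push YX → (s, 20102102, YX$)
  ε-move, top Y: go to q, push ε → (q, 20102102, X$)
  read 2, top X: go to r, push Y → (r, 0102102, Y$)
  read 0, top Y: go to q, push ε → (q, 102102, $)
  read 1, top $: go to r, push X$ → (r, 02102, X$)
No transition for (r, 0, top X); M blocks with input 02102 remaining.

stuck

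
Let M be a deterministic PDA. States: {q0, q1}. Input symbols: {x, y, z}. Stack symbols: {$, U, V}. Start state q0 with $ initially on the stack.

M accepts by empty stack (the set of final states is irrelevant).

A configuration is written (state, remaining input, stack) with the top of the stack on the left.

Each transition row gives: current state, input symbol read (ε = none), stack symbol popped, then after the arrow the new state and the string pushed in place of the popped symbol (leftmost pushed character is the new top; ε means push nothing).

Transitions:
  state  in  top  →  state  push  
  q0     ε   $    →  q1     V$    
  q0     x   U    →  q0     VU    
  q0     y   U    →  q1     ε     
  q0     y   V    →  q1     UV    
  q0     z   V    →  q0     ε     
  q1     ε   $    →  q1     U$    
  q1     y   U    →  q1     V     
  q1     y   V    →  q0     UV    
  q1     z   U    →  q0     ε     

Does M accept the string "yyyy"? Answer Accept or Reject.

Reject

(q0, yyyy, $) ⊢ (q1, yyyy, V$) ⊢ (q0, yyy, UV$) ⊢ (q1, yy, V$) ⊢ (q0, y, UV$) ⊢ (q1, ε, V$)
All input consumed; stack is V$, not empty, and no further ε-move applies.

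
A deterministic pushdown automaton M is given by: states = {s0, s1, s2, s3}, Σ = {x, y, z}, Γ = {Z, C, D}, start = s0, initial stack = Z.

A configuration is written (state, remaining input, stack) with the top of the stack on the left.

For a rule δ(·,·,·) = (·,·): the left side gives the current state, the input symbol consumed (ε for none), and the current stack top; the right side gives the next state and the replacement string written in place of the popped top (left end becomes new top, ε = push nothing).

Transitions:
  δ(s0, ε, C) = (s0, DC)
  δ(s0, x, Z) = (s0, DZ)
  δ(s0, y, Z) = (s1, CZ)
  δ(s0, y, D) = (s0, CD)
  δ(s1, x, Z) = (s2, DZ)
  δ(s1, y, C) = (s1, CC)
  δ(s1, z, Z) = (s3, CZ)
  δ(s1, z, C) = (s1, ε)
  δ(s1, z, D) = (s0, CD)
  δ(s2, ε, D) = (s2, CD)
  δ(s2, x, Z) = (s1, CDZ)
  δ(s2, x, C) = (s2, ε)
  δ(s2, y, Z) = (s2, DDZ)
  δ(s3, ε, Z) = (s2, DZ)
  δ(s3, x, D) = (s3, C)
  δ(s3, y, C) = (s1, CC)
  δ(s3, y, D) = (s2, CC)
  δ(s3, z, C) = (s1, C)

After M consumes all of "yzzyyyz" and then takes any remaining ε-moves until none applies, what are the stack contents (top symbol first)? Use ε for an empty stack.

(s0, yzzyyyz, Z) ⊢ (s1, zzyyyz, CZ) ⊢ (s1, zyyyz, Z) ⊢ (s3, yyyz, CZ) ⊢ (s1, yyz, CCZ) ⊢ (s1, yz, CCCZ) ⊢ (s1, z, CCCCZ) ⊢ (s1, ε, CCCZ)
All input consumed in state s1 with stack CCCZ.

CCCZ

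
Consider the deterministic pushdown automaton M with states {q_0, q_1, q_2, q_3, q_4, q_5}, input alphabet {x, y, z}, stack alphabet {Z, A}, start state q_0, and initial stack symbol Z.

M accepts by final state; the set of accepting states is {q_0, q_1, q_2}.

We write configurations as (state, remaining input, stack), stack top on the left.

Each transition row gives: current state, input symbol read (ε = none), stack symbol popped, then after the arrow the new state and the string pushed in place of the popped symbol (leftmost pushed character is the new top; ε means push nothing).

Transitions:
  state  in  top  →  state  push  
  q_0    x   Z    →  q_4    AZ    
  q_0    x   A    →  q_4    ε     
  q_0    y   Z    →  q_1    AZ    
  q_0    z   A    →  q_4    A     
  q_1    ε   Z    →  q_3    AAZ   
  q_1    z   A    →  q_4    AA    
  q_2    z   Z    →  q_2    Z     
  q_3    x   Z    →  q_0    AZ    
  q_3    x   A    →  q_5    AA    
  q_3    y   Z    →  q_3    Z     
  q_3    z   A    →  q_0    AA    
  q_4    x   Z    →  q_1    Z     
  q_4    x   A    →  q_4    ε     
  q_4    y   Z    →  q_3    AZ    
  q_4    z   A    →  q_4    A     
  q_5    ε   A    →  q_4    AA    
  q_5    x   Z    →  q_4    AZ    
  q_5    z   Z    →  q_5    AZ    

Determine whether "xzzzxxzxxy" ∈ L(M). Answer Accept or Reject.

Reject

(q_0, xzzzxxzxxy, Z)
  read x, top Z: go to q_4, push AZ → (q_4, zzzxxzxxy, AZ)
  read z, top A: go to q_4, push A → (q_4, zzxxzxxy, AZ)
  read z, top A: go to q_4, push A → (q_4, zxxzxxy, AZ)
  read z, top A: go to q_4, push A → (q_4, xxzxxy, AZ)
  read x, top A: go to q_4, push ε → (q_4, xzxxy, Z)
  read x, top Z: go to q_1, push Z → (q_1, zxxy, Z)
  ε-move, top Z: go to q_3, push AAZ → (q_3, zxxy, AAZ)
  read z, top A: go to q_0, push AA → (q_0, xxy, AAAZ)
  read x, top A: go to q_4, push ε → (q_4, xy, AAZ)
  read x, top A: go to q_4, push ε → (q_4, y, AZ)
No transition applies at (q_4, y, AZ); input not fully consumed.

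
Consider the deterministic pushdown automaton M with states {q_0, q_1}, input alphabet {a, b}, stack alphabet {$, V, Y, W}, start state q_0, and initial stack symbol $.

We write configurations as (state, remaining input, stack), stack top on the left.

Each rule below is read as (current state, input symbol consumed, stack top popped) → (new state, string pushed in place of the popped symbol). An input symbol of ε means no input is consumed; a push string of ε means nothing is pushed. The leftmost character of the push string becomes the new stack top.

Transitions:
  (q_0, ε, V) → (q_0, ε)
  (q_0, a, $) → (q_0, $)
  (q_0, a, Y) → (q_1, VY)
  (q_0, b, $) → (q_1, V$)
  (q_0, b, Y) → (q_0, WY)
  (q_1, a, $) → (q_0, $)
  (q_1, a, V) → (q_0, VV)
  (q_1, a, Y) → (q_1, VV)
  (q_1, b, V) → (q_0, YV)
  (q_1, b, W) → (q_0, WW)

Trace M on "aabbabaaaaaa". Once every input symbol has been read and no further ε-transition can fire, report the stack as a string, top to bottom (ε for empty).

YVYV$

(q_0, aabbabaaaaaa, $)
  read a, top $: go to q_0, push $ → (q_0, abbabaaaaaa, $)
  read a, top $: go to q_0, push $ → (q_0, bbabaaaaaa, $)
  read b, top $: go to q_1, push V$ → (q_1, babaaaaaa, V$)
  read b, top V: go to q_0, push YV → (q_0, abaaaaaa, YV$)
  read a, top Y: go to q_1, push VY → (q_1, baaaaaa, VYV$)
  read b, top V: go to q_0, push YV → (q_0, aaaaaa, YVYV$)
  read a, top Y: go to q_1, push VY → (q_1, aaaaa, VYVYV$)
  read a, top V: go to q_0, push VV → (q_0, aaaa, VVYVYV$)
  ε-move, top V: go to q_0, push ε → (q_0, aaaa, VYVYV$)
  ε-move, top V: go to q_0, push ε → (q_0, aaaa, YVYV$)
  read a, top Y: go to q_1, push VY → (q_1, aaa, VYVYV$)
  read a, top V: go to q_0, push VV → (q_0, aa, VVYVYV$)
  ε-move, top V: go to q_0, push ε → (q_0, aa, VYVYV$)
  ε-move, top V: go to q_0, push ε → (q_0, aa, YVYV$)
  read a, top Y: go to q_1, push VY → (q_1, a, VYVYV$)
  read a, top V: go to q_0, push VV → (q_0, ε, VVYVYV$)
  ε-move, top V: go to q_0, push ε → (q_0, ε, VYVYV$)
  ε-move, top V: go to q_0, push ε → (q_0, ε, YVYV$)
All input consumed in state q_0 with stack YVYV$.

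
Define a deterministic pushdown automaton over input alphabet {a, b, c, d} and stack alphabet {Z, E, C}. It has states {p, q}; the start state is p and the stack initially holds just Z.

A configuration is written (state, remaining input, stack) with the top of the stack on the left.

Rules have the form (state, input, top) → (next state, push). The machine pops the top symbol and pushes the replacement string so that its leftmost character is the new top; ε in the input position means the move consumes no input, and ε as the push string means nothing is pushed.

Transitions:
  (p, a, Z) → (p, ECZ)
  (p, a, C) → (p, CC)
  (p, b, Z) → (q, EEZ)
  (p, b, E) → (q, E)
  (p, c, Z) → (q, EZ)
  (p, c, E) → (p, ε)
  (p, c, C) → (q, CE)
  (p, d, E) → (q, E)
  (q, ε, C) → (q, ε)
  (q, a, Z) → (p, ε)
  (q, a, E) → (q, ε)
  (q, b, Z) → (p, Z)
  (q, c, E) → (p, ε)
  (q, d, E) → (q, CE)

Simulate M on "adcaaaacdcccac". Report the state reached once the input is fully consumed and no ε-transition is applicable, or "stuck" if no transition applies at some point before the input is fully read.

(p, adcaaaacdcccac, Z) ⊢ (p, dcaaaacdcccac, ECZ) ⊢ (q, caaaacdcccac, ECZ) ⊢ (p, aaaacdcccac, CZ) ⊢ (p, aaacdcccac, CCZ) ⊢ (p, aacdcccac, CCCZ) ⊢ (p, acdcccac, CCCCZ) ⊢ (p, cdcccac, CCCCCZ) ⊢ (q, dcccac, CECCCCZ) ⊢ (q, dcccac, ECCCCZ) ⊢ (q, cccac, CECCCCZ) ⊢ (q, cccac, ECCCCZ) ⊢ (p, ccac, CCCCZ) ⊢ (q, cac, CECCCZ) ⊢ (q, cac, ECCCZ) ⊢ (p, ac, CCCZ) ⊢ (p, c, CCCCZ) ⊢ (q, ε, CECCCZ) ⊢ (q, ε, ECCCZ)
All input consumed; M is in state q.

q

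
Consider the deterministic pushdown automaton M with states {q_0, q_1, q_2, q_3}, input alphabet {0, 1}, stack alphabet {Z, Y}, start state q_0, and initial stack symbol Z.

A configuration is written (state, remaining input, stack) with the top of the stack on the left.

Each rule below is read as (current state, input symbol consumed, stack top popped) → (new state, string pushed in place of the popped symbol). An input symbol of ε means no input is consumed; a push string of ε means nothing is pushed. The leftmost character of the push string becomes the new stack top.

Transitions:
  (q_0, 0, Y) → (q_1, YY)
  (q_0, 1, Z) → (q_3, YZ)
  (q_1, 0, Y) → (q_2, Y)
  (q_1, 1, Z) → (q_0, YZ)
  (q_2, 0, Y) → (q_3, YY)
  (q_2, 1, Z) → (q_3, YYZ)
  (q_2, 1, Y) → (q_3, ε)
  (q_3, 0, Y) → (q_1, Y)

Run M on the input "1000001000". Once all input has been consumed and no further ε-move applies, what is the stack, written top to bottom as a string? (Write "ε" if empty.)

YYZ

(q_0, 1000001000, Z)
  read 1, top Z: go to q_3, push YZ → (q_3, 000001000, YZ)
  read 0, top Y: go to q_1, push Y → (q_1, 00001000, YZ)
  read 0, top Y: go to q_2, push Y → (q_2, 0001000, YZ)
  read 0, top Y: go to q_3, push YY → (q_3, 001000, YYZ)
  read 0, top Y: go to q_1, push Y → (q_1, 01000, YYZ)
  read 0, top Y: go to q_2, push Y → (q_2, 1000, YYZ)
  read 1, top Y: go to q_3, push ε → (q_3, 000, YZ)
  read 0, top Y: go to q_1, push Y → (q_1, 00, YZ)
  read 0, top Y: go to q_2, push Y → (q_2, 0, YZ)
  read 0, top Y: go to q_3, push YY → (q_3, ε, YYZ)
All input consumed in state q_3 with stack YYZ.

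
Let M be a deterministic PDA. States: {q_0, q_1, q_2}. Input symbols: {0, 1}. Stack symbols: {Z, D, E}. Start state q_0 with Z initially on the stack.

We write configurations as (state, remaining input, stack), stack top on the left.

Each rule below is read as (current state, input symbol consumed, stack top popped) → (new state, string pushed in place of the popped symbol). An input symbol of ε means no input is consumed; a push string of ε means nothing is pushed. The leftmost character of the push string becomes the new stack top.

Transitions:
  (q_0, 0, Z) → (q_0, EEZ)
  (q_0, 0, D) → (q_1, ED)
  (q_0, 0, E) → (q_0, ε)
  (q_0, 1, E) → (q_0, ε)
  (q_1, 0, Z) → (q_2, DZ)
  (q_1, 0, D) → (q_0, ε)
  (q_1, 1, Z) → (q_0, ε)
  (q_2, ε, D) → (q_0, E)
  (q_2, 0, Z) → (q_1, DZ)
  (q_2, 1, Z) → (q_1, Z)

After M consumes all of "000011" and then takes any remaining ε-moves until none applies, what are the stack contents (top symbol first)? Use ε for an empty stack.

Z

(q_0, 000011, Z)
  read 0, top Z: go to q_0, push EEZ → (q_0, 00011, EEZ)
  read 0, top E: go to q_0, push ε → (q_0, 0011, EZ)
  read 0, top E: go to q_0, push ε → (q_0, 011, Z)
  read 0, top Z: go to q_0, push EEZ → (q_0, 11, EEZ)
  read 1, top E: go to q_0, push ε → (q_0, 1, EZ)
  read 1, top E: go to q_0, push ε → (q_0, ε, Z)
All input consumed in state q_0 with stack Z.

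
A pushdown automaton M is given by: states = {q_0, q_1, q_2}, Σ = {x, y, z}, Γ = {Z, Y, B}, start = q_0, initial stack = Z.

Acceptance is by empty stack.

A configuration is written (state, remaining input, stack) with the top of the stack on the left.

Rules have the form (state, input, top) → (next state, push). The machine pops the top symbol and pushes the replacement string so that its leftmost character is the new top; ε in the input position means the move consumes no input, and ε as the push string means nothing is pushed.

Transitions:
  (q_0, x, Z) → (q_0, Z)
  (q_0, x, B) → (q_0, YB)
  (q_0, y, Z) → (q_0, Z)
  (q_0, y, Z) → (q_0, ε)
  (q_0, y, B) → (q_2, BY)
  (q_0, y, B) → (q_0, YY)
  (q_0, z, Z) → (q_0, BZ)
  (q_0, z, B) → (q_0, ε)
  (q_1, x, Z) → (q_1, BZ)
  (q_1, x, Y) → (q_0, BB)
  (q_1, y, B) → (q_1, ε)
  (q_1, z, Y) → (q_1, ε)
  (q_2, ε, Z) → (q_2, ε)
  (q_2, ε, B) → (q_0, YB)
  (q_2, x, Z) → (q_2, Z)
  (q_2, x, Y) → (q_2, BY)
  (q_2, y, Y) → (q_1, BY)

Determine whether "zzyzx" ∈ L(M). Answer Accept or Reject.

Reject

No computation consumes all input and empties the stack.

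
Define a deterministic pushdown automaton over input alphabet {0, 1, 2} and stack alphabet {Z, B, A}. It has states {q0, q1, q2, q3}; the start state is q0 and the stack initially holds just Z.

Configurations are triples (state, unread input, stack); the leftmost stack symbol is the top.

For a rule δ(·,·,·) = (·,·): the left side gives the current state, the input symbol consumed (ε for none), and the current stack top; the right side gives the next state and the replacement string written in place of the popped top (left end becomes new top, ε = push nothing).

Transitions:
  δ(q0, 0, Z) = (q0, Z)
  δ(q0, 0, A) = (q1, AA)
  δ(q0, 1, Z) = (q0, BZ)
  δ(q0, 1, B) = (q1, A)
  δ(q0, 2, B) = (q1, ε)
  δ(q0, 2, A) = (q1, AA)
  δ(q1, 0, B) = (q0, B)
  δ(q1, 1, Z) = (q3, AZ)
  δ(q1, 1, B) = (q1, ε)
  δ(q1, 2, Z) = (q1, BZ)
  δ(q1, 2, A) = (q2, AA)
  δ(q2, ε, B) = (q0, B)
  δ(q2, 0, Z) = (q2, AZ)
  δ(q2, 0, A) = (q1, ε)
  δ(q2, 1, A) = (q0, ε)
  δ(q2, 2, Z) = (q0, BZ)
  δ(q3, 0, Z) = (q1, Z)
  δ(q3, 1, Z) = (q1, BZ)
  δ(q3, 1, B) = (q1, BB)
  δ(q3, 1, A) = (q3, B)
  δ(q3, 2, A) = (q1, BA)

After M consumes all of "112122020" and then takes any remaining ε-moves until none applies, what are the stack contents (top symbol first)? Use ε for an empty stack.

(q0, 112122020, Z)
  read 1, top Z: go to q0, push BZ → (q0, 12122020, BZ)
  read 1, top B: go to q1, push A → (q1, 2122020, AZ)
  read 2, top A: go to q2, push AA → (q2, 122020, AAZ)
  read 1, top A: go to q0, push ε → (q0, 22020, AZ)
  read 2, top A: go to q1, push AA → (q1, 2020, AAZ)
  read 2, top A: go to q2, push AA → (q2, 020, AAAZ)
  read 0, top A: go to q1, push ε → (q1, 20, AAZ)
  read 2, top A: go to q2, push AA → (q2, 0, AAAZ)
  read 0, top A: go to q1, push ε → (q1, ε, AAZ)
All input consumed in state q1 with stack AAZ.

AAZ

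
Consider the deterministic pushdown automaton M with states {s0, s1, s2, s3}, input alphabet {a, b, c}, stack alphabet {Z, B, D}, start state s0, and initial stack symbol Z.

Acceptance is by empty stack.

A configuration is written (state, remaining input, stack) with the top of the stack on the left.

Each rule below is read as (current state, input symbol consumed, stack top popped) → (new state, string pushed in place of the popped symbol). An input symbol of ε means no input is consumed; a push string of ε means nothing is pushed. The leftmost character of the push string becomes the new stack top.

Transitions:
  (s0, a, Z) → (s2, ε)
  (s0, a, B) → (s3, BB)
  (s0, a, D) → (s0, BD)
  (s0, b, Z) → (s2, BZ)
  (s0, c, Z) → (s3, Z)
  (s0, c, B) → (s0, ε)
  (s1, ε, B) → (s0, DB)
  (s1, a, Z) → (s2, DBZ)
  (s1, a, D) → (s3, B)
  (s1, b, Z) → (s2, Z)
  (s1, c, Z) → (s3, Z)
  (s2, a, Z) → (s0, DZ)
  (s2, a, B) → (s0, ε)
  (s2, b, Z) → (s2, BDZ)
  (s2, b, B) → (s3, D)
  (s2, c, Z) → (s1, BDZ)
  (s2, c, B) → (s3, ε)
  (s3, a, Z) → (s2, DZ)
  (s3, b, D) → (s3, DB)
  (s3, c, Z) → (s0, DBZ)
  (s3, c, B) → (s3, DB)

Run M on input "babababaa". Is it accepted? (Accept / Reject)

Accept

(s0, babababaa, Z)
  read b, top Z: go to s2, push BZ → (s2, abababaa, BZ)
  read a, top B: go to s0, push ε → (s0, bababaa, Z)
  read b, top Z: go to s2, push BZ → (s2, ababaa, BZ)
  read a, top B: go to s0, push ε → (s0, babaa, Z)
  read b, top Z: go to s2, push BZ → (s2, abaa, BZ)
  read a, top B: go to s0, push ε → (s0, baa, Z)
  read b, top Z: go to s2, push BZ → (s2, aa, BZ)
  read a, top B: go to s0, push ε → (s0, a, Z)
  read a, top Z: go to s2, push ε → (s2, ε, ε)
All input consumed and the stack is empty.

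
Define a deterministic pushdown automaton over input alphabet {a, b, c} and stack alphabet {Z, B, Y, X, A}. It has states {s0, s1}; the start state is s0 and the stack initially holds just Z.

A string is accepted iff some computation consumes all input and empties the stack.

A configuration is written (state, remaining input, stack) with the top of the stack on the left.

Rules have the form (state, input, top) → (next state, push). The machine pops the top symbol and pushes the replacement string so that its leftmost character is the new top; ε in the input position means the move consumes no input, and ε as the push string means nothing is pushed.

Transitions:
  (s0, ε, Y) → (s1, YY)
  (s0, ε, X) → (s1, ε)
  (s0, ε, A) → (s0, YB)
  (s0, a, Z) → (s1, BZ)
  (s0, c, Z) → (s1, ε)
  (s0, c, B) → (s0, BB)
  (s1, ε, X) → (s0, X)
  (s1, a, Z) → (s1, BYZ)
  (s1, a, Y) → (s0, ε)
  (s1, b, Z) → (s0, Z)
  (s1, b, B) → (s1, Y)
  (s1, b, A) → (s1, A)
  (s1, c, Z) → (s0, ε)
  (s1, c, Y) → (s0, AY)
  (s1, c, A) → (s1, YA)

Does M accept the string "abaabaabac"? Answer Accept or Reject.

(s0, abaabaabac, Z)
  read a, top Z: go to s1, push BZ → (s1, baabaabac, BZ)
  read b, top B: go to s1, push Y → (s1, aabaabac, YZ)
  read a, top Y: go to s0, push ε → (s0, abaabac, Z)
  read a, top Z: go to s1, push BZ → (s1, baabac, BZ)
  read b, top B: go to s1, push Y → (s1, aabac, YZ)
  read a, top Y: go to s0, push ε → (s0, abac, Z)
  read a, top Z: go to s1, push BZ → (s1, bac, BZ)
  read b, top B: go to s1, push Y → (s1, ac, YZ)
  read a, top Y: go to s0, push ε → (s0, c, Z)
  read c, top Z: go to s1, push ε → (s1, ε, ε)
All input consumed and the stack is empty.

Accept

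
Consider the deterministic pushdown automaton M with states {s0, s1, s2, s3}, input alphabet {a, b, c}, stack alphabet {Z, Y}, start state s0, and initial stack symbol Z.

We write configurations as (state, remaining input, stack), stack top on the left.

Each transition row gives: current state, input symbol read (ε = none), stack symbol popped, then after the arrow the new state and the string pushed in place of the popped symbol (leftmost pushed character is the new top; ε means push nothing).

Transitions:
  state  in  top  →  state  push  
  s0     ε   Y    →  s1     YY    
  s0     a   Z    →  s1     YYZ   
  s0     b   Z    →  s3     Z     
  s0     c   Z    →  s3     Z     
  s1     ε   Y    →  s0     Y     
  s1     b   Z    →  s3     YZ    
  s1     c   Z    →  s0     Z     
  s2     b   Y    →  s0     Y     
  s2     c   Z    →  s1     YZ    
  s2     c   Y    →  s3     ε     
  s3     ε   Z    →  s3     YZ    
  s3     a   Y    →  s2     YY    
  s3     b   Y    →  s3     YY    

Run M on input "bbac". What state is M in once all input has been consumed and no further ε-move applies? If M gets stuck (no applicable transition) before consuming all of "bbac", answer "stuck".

s3

(s0, bbac, Z) ⊢ (s3, bac, Z) ⊢ (s3, bac, YZ) ⊢ (s3, ac, YYZ) ⊢ (s2, c, YYYZ) ⊢ (s3, ε, YYZ)
All input consumed; M is in state s3.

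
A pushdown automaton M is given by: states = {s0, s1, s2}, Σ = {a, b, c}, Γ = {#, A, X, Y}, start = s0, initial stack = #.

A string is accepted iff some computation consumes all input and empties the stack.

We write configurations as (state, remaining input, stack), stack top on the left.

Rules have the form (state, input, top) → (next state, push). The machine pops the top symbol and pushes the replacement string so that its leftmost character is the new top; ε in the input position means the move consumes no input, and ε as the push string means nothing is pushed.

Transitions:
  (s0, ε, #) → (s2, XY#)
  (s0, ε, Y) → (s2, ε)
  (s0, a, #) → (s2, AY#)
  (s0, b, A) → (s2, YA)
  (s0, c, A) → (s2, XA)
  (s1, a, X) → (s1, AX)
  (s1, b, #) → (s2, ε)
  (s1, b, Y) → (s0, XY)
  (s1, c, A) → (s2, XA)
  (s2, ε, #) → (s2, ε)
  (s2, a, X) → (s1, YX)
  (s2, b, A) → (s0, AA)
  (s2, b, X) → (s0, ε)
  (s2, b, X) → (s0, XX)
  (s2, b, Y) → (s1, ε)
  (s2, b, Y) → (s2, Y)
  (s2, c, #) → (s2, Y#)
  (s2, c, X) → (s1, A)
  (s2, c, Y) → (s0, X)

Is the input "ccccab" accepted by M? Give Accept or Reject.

No computation consumes all input and empties the stack.

Reject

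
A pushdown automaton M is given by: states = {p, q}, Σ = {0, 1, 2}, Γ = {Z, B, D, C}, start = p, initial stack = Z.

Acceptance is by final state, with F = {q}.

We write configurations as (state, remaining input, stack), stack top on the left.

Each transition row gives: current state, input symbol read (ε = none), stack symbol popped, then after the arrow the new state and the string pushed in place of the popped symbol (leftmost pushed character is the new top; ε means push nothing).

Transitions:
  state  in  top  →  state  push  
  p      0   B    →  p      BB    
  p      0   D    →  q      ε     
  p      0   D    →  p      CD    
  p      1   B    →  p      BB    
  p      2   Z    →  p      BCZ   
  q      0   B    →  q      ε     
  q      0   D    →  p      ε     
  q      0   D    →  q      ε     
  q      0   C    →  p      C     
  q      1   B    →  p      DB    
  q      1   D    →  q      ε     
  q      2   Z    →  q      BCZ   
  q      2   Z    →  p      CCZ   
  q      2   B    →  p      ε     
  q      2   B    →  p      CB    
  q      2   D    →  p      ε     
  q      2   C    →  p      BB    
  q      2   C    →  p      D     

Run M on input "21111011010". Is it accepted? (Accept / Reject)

No computation consumes all input and reaches a final state.

Reject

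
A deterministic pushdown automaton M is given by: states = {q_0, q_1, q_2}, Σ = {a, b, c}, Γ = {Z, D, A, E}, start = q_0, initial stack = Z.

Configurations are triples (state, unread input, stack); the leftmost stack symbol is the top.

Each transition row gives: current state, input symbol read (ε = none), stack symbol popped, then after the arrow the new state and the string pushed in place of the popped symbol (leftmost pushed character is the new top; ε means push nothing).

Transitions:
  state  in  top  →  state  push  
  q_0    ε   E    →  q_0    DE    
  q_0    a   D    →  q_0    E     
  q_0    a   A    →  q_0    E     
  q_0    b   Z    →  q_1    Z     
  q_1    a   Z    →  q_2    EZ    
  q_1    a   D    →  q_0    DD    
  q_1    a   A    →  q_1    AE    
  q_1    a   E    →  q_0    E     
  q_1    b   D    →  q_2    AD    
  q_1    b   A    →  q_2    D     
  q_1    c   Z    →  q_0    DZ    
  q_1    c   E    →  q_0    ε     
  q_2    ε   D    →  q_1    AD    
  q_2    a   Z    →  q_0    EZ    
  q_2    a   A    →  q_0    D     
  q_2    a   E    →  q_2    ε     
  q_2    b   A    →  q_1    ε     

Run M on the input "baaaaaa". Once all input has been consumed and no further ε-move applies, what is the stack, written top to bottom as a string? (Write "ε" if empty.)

(q_0, baaaaaa, Z) ⊢ (q_1, aaaaaa, Z) ⊢ (q_2, aaaaa, EZ) ⊢ (q_2, aaaa, Z) ⊢ (q_0, aaa, EZ) ⊢ (q_0, aaa, DEZ) ⊢ (q_0, aa, EEZ) ⊢ (q_0, aa, DEEZ) ⊢ (q_0, a, EEEZ) ⊢ (q_0, a, DEEEZ) ⊢ (q_0, ε, EEEEZ) ⊢ (q_0, ε, DEEEEZ)
All input consumed in state q_0 with stack DEEEEZ.

DEEEEZ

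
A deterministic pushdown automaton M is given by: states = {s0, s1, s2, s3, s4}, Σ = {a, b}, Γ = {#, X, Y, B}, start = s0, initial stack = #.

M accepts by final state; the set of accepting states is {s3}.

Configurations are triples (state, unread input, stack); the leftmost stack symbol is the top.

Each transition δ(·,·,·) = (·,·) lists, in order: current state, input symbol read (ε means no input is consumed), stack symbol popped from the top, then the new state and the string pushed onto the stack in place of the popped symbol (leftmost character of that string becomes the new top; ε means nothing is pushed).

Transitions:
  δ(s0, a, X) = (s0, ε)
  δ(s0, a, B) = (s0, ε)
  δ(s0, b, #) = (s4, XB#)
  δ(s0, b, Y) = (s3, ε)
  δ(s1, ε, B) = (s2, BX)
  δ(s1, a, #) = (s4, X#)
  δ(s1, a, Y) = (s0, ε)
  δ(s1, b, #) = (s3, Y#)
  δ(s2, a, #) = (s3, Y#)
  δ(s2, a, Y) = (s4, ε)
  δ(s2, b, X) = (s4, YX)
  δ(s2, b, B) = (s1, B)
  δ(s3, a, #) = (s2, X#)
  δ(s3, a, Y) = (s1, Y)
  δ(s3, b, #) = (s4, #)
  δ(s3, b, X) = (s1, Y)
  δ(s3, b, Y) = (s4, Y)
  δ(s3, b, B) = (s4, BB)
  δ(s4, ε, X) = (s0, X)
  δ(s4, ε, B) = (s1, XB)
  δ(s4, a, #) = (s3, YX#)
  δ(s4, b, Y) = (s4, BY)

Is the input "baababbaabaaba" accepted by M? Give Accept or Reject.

Reject

(s0, baababbaabaaba, #)
  read b, top #: go to s4, push XB# → (s4, aababbaabaaba, XB#)
  ε-move, top X: go to s0, push X → (s0, aababbaabaaba, XB#)
  read a, top X: go to s0, push ε → (s0, ababbaabaaba, B#)
  read a, top B: go to s0, push ε → (s0, babbaabaaba, #)
  read b, top #: go to s4, push XB# → (s4, abbaabaaba, XB#)
  ε-move, top X: go to s0, push X → (s0, abbaabaaba, XB#)
  read a, top X: go to s0, push ε → (s0, bbaabaaba, B#)
No transition applies at (s0, bbaabaaba, B#); input not fully consumed.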